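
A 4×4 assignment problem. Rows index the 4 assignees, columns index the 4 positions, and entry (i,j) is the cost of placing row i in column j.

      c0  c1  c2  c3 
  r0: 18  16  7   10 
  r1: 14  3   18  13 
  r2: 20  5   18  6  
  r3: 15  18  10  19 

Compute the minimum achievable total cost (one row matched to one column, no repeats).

Minimum assignment cost: 31

optimal assignment: row0→col2 (cost 7), row1→col1 (cost 3), row2→col3 (cost 6), row3→col0 (cost 15)
total = 7 + 3 + 6 + 15 = 31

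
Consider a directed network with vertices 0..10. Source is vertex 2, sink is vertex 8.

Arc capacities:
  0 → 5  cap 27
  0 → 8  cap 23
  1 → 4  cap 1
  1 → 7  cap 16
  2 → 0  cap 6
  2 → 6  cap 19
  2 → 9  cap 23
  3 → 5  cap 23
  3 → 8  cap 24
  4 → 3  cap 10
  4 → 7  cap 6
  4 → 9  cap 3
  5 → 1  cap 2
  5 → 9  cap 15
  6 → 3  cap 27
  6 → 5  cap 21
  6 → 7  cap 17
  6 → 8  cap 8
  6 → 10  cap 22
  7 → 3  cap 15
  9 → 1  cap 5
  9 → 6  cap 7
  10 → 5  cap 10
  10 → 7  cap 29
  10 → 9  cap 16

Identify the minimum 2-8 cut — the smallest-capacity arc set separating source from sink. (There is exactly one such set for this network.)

augment #1: 2→0→8 push 6
augment #2: 2→6→8 push 8
augment #3: 2→6→3→8 push 11
augment #4: 2→9→6→3→8 push 7
augment #5: 2→9→1→4→3→8 push 1
augment #6: 2→9→1→7→3→8 push 4
max flow = 37; residual-reachable set from 2 gives S-side
cut edges (S→T): {(2,0), (2,6), (9,1), (9,6)} total cap 37

Min-cut arcs: {(2,0), (2,6), (9,1), (9,6)} (total capacity 37)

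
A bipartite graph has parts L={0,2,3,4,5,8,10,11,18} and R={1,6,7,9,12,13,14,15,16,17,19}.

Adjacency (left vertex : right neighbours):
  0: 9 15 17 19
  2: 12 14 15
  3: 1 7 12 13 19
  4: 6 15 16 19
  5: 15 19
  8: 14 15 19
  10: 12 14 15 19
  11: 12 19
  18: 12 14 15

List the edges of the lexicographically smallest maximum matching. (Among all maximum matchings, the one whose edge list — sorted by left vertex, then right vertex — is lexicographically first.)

Lex-smallest maximum matching: {(0,9), (2,12), (3,1), (4,6), (5,15), (8,14), (10,19)}

|M| = 7 (so the lex-smallest maximum matching has 7 edges)
process left vertices in ascending order; for each, take the smallest-labelled available neighbour that still permits 7 edges overall, or leave it unmatched if none does
lex-smallest matching: {0-9, 2-12, 3-1, 4-6, 5-15, 8-14, 10-19}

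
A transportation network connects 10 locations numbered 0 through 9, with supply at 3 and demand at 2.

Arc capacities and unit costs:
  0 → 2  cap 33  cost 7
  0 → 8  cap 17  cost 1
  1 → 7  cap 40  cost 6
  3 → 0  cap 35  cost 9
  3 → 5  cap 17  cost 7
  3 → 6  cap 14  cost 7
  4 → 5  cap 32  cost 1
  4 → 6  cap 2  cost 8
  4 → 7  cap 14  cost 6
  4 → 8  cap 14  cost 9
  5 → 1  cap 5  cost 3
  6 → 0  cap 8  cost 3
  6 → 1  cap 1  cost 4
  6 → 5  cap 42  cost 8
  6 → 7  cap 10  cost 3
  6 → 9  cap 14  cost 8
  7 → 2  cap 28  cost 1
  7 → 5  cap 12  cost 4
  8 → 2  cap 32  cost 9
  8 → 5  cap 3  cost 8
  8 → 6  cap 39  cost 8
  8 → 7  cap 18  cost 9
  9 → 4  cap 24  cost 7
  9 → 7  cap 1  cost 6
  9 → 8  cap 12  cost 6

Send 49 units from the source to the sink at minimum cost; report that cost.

Minimum cost for 49 units: 741

shortest-cost path #1: 3→6→7→2 push 10 @ unit cost 11 (adds 110)
shortest-cost path #2: 3→0→2 push 33 @ unit cost 16 (adds 528)
shortest-cost path #3: 3→5→1→7→2 push 5 @ unit cost 17 (adds 85)
shortest-cost path #4: 3→6→1→7→2 push 1 @ unit cost 18 (adds 18)
total cost = 741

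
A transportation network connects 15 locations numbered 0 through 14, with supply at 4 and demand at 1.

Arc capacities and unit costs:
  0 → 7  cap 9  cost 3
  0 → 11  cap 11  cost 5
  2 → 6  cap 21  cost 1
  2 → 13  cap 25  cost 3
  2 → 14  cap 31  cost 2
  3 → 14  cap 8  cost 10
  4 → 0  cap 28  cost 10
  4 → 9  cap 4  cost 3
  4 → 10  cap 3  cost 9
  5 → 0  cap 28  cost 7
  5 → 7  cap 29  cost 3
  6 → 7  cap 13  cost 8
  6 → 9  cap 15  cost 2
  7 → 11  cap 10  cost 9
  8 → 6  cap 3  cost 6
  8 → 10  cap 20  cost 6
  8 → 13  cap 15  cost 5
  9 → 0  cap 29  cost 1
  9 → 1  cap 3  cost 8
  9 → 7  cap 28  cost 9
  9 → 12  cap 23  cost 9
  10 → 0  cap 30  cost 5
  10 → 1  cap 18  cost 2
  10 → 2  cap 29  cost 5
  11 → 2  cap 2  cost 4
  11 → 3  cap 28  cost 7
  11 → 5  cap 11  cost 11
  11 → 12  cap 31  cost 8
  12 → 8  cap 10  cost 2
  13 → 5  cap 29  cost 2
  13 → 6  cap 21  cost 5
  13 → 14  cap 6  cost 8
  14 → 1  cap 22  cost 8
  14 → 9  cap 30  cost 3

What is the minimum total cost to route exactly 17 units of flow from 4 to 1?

shortest-cost path #1: 4→9→1 push 3 @ unit cost 11 (adds 33)
shortest-cost path #2: 4→10→1 push 3 @ unit cost 11 (adds 33)
shortest-cost path #3: 4→9→12→8→10→1 push 1 @ unit cost 22 (adds 22)
shortest-cost path #4: 4→0→11→2→14→1 push 2 @ unit cost 29 (adds 58)
shortest-cost path #5: 4→0→11→12→8→10→1 push 8 @ unit cost 33 (adds 264)
total cost = 410

Minimum cost for 17 units: 410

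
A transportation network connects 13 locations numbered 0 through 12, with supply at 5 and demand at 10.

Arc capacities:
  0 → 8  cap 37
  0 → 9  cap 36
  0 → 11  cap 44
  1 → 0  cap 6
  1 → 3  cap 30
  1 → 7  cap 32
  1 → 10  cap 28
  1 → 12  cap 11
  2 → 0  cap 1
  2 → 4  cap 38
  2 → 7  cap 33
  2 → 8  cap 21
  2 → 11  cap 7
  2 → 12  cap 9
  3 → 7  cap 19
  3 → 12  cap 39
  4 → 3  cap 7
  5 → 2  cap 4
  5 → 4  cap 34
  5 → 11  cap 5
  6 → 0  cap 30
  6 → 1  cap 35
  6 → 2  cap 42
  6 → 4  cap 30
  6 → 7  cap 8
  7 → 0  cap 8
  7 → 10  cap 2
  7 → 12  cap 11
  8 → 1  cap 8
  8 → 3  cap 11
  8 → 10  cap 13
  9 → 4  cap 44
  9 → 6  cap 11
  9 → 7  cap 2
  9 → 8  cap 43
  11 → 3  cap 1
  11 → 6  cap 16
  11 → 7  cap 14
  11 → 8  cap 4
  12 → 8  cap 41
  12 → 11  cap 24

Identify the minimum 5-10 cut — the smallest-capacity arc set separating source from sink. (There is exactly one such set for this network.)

Min-cut arcs: {(4,3), (5,2), (5,11)} (total capacity 16)

augment #1: 5→2→7→10 push 2
augment #2: 5→2→8→10 push 2
augment #3: 5→11→8→10 push 4
augment #4: 5→11→6→1→10 push 1
augment #5: 5→4→3→12→8→10 push 7
max flow = 16; residual-reachable set from 5 gives S-side
cut edges (S→T): {(4,3), (5,2), (5,11)} total cap 16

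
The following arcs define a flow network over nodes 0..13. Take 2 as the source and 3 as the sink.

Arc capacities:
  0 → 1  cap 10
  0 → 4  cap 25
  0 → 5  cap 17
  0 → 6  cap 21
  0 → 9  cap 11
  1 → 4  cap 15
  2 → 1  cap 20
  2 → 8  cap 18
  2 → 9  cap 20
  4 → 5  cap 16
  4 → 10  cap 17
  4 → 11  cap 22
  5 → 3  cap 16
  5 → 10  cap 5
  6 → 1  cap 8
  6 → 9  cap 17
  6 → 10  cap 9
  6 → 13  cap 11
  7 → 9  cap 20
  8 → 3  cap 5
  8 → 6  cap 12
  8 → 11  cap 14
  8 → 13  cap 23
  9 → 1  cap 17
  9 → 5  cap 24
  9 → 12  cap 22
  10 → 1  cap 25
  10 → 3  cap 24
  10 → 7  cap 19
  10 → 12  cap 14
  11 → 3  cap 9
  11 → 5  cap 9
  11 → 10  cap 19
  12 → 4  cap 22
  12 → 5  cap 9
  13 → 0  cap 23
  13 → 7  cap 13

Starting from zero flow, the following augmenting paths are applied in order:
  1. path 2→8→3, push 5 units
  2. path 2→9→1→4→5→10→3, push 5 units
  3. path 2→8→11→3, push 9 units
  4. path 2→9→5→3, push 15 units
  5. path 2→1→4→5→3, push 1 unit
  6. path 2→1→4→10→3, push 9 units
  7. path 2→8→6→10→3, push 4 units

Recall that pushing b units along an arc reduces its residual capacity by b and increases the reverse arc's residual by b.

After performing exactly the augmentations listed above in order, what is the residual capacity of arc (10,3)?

Residual capacity of (10,3): 6

after path 1 (2→8→3, push 5): res(10,3)=24
after path 2 (2→9→1→4→5→10→3, push 5): res(10,3)=19
after path 3 (2→8→11→3, push 9): res(10,3)=19
after path 4 (2→9→5→3, push 15): res(10,3)=19
after path 5 (2→1→4→5→3, push 1): res(10,3)=19
after path 6 (2→1→4→10→3, push 9): res(10,3)=10
after path 7 (2→8→6→10→3, push 4): res(10,3)=6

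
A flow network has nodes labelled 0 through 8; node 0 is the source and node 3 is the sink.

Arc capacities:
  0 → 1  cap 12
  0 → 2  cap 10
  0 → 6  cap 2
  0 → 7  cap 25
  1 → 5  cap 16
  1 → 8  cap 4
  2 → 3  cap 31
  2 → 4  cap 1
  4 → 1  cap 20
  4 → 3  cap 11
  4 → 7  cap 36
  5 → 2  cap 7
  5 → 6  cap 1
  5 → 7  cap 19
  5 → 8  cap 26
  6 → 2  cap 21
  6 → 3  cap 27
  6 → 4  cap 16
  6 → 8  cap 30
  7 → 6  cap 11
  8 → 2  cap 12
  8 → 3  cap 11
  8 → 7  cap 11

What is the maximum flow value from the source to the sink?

augment #1: 0→2→3 bottleneck 10, total now 10
augment #2: 0→6→3 bottleneck 2, total now 12
augment #3: 0→1→8→3 bottleneck 4, total now 16
augment #4: 0→7→6→3 bottleneck 11, total now 27
augment #5: 0→1→5→2→3 bottleneck 7, total now 34
augment #6: 0→1→5→6→3 bottleneck 1, total now 35

Maximum flow value: 35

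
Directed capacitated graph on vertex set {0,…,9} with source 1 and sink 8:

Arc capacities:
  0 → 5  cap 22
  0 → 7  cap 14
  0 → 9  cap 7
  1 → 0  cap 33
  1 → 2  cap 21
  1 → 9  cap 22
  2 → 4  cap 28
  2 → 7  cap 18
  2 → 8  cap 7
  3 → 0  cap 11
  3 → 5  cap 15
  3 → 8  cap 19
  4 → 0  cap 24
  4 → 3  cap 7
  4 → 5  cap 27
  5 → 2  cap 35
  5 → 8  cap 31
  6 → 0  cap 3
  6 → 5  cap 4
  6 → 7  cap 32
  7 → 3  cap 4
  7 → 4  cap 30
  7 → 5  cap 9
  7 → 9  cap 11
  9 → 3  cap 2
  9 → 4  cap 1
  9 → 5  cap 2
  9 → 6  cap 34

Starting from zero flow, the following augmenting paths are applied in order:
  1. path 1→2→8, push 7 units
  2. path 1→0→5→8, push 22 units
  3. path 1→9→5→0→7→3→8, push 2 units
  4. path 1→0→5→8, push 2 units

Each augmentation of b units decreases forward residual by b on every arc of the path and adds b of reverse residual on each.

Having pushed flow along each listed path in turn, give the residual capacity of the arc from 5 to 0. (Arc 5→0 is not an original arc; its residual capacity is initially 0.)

Residual capacity of (5,0): 22

after path 1 (1→2→8, push 7): res(5,0)=0
after path 2 (1→0→5→8, push 22): res(5,0)=22
after path 3 (1→9→5→0→7→3→8, push 2): res(5,0)=20
after path 4 (1→0→5→8, push 2): res(5,0)=22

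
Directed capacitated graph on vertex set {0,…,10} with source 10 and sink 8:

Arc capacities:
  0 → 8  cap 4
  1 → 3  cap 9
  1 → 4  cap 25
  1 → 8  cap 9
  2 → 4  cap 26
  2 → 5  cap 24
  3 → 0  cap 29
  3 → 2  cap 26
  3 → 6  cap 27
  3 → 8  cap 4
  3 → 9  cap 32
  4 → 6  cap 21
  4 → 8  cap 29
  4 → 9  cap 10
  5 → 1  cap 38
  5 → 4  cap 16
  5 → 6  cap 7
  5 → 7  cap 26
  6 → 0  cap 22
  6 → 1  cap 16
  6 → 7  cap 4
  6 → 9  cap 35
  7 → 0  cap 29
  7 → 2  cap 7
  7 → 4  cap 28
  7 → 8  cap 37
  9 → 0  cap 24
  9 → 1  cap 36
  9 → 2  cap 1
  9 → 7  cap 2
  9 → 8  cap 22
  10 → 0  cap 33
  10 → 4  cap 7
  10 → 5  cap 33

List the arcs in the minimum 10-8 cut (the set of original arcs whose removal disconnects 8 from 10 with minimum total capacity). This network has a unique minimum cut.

augment #1: 10→0→8 push 4
augment #2: 10→4→8 push 7
augment #3: 10→5→1→8 push 9
augment #4: 10→5→4→8 push 16
augment #5: 10→5→7→8 push 8
max flow = 44; residual-reachable set from 10 gives S-side
cut edges (S→T): {(0,8), (10,4), (10,5)} total cap 44

Min-cut arcs: {(0,8), (10,4), (10,5)} (total capacity 44)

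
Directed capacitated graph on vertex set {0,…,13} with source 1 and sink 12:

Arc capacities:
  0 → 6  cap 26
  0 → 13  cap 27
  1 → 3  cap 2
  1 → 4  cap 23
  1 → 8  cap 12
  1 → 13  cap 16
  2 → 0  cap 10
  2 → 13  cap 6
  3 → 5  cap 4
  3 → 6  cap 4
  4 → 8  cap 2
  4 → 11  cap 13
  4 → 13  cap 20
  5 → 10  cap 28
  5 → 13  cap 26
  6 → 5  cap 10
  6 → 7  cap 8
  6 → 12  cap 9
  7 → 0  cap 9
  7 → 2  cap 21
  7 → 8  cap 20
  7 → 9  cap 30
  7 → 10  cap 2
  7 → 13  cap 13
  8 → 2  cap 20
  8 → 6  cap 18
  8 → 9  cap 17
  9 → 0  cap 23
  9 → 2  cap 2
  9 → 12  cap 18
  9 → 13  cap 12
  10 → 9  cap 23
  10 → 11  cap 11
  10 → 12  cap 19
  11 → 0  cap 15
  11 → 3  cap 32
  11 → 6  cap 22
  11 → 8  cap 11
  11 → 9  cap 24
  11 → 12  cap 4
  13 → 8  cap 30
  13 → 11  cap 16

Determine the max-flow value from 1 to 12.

Maximum flow value: 47

augment #1: 1→3→6→12 bottleneck 2, total now 2
augment #2: 1→4→11→12 bottleneck 4, total now 6
augment #3: 1→8→6→12 bottleneck 7, total now 13
augment #4: 1→8→9→12 bottleneck 5, total now 18
augment #5: 1→4→8→9→12 bottleneck 2, total now 20
augment #6: 1→4→11→9→12 bottleneck 9, total now 29
augment #7: 1→13→8→9→12 bottleneck 2, total now 31
augment #8: 1→13→8→6→5→10→12 bottleneck 10, total now 41
augment #9: 1→13→8→6→7→10→12 bottleneck 1, total now 42
augment #10: 1→13→11→3→5→10→12 bottleneck 3, total now 45
augment #11: 1→4→13→11→3→5→10→12 bottleneck 1, total now 46
augment #12: 1→4→13→11→6→7→10→12 bottleneck 1, total now 47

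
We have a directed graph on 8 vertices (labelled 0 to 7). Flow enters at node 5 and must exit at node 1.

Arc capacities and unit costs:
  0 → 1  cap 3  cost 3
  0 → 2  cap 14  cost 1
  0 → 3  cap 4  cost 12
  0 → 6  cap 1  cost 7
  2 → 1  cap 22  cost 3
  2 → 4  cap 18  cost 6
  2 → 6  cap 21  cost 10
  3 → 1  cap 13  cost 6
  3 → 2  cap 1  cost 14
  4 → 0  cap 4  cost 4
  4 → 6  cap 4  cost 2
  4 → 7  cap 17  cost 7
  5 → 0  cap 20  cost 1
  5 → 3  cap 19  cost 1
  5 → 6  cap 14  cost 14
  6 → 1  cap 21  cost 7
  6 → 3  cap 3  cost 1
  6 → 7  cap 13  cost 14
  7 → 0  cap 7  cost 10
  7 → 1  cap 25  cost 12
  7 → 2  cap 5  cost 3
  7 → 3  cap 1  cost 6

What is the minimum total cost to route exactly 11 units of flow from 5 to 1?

shortest-cost path #1: 5→0→1 push 3 @ unit cost 4 (adds 12)
shortest-cost path #2: 5→0→2→1 push 8 @ unit cost 5 (adds 40)
total cost = 52

Minimum cost for 11 units: 52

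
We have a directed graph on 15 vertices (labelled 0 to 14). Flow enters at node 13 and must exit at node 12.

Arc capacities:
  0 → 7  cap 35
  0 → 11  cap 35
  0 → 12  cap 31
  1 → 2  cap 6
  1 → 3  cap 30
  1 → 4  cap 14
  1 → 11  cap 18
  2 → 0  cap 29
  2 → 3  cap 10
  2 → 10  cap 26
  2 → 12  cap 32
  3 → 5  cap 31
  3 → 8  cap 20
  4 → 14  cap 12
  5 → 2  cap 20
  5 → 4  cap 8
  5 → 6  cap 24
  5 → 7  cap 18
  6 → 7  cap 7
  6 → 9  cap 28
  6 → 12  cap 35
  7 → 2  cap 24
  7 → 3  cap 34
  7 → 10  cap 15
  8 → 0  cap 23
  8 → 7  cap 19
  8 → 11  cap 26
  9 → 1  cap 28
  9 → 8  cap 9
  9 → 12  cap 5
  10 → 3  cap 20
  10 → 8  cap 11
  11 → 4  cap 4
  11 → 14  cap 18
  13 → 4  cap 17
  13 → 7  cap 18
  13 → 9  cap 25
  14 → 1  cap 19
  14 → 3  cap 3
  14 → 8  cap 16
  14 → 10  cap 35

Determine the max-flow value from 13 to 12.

augment #1: 13→9→12 bottleneck 5, total now 5
augment #2: 13→7→2→12 bottleneck 18, total now 23
augment #3: 13→9→1→2→12 bottleneck 6, total now 29
augment #4: 13→9→8→0→12 bottleneck 9, total now 38
augment #5: 13→4→14→8→0→12 bottleneck 12, total now 50
augment #6: 13→9→1→3→5→2→12 bottleneck 5, total now 55

Maximum flow value: 55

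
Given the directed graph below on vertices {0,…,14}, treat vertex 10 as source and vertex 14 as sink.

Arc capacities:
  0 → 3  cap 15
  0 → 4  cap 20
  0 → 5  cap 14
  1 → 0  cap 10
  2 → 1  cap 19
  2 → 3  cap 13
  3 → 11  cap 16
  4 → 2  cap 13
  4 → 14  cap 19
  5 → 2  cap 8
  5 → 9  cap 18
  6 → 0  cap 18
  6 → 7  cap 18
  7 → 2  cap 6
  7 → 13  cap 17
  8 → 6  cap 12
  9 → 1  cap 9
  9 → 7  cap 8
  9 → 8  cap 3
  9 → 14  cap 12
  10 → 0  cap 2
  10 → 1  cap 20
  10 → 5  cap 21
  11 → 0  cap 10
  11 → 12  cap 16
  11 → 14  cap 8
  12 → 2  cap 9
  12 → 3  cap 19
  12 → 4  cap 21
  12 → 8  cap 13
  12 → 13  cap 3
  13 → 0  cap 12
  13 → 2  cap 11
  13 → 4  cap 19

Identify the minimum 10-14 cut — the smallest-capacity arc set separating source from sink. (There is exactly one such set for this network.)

Min-cut arcs: {(1,0), (10,0), (10,5)} (total capacity 33)

augment #1: 10→0→4→14 push 2
augment #2: 10→5→9→14 push 12
augment #3: 10→1→0→4→14 push 10
augment #4: 10→5→2→3→11→14 push 8
augment #5: 10→5→9→7→13→4→14 push 1
max flow = 33; residual-reachable set from 10 gives S-side
cut edges (S→T): {(1,0), (10,0), (10,5)} total cap 33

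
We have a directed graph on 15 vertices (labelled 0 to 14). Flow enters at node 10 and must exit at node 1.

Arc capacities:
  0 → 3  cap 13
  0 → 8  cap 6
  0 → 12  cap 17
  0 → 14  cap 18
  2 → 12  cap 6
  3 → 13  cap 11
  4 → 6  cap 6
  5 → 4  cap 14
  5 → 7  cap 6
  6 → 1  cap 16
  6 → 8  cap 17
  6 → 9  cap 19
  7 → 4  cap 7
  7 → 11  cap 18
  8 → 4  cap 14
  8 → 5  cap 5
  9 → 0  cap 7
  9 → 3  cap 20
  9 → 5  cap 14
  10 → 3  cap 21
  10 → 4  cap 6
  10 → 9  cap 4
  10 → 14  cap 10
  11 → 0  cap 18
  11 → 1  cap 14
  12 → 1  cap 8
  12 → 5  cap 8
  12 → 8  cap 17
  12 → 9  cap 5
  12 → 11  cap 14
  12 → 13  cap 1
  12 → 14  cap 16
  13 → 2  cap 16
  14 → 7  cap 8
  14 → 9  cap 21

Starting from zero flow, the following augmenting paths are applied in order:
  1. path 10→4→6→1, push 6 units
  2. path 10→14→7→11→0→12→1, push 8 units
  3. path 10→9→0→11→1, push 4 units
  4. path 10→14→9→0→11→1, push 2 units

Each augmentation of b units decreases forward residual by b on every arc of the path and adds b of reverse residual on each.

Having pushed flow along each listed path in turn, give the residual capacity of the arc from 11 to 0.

Residual capacity of (11,0): 16

after path 1 (10→4→6→1, push 6): res(11,0)=18
after path 2 (10→14→7→11→0→12→1, push 8): res(11,0)=10
after path 3 (10→9→0→11→1, push 4): res(11,0)=14
after path 4 (10→14→9→0→11→1, push 2): res(11,0)=16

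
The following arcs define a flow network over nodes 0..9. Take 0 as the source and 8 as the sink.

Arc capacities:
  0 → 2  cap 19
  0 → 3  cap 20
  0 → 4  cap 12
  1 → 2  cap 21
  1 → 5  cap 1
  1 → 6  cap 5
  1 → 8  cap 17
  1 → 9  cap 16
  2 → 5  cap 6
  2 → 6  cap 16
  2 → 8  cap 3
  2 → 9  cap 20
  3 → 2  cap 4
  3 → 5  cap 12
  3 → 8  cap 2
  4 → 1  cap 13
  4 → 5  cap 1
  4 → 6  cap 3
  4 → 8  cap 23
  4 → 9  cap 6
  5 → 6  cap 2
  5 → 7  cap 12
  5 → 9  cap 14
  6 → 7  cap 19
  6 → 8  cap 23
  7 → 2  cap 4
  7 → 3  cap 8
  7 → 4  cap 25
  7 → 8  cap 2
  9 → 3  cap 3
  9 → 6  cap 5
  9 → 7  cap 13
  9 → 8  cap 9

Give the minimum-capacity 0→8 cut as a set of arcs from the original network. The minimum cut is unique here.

augment #1: 0→2→8 push 3
augment #2: 0→3→8 push 2
augment #3: 0→4→8 push 12
augment #4: 0→2→6→8 push 16
augment #5: 0→3→2→9→8 push 4
augment #6: 0→3→5→6→8 push 2
augment #7: 0→3→5→7→8 push 2
augment #8: 0→3→5→9→8 push 5
augment #9: 0→3→5→7→4→8 push 3
max flow = 49; residual-reachable set from 0 gives S-side
cut edges (S→T): {(0,2), (0,4), (3,2), (3,5), (3,8)} total cap 49

Min-cut arcs: {(0,2), (0,4), (3,2), (3,5), (3,8)} (total capacity 49)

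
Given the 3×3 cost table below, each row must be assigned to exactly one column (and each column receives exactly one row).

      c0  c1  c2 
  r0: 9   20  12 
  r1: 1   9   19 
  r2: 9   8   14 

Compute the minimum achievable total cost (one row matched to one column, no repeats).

Minimum assignment cost: 21

optimal assignment: row0→col2 (cost 12), row1→col0 (cost 1), row2→col1 (cost 8)
total = 12 + 1 + 8 = 21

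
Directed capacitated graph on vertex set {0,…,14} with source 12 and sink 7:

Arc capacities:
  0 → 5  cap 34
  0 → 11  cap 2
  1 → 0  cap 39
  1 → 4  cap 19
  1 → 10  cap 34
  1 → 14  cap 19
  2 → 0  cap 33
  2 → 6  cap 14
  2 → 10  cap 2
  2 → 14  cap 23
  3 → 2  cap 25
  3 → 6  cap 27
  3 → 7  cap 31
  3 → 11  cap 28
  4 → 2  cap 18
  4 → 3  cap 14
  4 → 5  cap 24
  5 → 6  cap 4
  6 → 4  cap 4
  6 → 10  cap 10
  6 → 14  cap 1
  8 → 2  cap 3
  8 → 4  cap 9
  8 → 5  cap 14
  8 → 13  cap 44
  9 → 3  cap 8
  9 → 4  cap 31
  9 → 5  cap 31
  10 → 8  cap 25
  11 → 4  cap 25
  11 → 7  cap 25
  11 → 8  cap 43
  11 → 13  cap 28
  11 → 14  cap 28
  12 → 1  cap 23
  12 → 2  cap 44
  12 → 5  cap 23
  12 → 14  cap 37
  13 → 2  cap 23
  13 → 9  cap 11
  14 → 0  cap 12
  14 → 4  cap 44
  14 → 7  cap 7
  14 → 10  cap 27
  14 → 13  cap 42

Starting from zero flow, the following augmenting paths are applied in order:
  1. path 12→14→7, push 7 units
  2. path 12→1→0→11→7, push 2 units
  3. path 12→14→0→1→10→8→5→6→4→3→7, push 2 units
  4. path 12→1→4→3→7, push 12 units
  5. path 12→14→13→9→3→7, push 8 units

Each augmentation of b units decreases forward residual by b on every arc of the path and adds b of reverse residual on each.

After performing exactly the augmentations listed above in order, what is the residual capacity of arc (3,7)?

after path 1 (12→14→7, push 7): res(3,7)=31
after path 2 (12→1→0→11→7, push 2): res(3,7)=31
after path 3 (12→14→0→1→10→8→5→6→4→3→7, push 2): res(3,7)=29
after path 4 (12→1→4→3→7, push 12): res(3,7)=17
after path 5 (12→14→13→9→3→7, push 8): res(3,7)=9

Residual capacity of (3,7): 9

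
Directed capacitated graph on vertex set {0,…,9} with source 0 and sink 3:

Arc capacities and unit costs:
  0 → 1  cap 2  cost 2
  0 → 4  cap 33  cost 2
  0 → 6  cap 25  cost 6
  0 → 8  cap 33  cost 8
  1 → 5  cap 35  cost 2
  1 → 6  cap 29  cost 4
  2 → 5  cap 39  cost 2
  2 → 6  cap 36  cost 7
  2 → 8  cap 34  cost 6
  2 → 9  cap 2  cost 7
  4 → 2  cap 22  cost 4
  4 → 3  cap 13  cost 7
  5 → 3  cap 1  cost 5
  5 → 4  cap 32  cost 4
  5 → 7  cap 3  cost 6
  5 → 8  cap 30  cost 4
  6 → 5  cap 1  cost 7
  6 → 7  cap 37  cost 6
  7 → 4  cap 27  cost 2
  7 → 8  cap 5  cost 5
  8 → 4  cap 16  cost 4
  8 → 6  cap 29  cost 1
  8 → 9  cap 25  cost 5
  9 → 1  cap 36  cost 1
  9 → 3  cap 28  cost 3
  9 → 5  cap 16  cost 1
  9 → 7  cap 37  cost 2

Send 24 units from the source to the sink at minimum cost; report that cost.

shortest-cost path #1: 0→4→3 push 13 @ unit cost 9 (adds 117)
shortest-cost path #2: 0→1→5→3 push 1 @ unit cost 9 (adds 9)
shortest-cost path #3: 0→8→9→3 push 10 @ unit cost 16 (adds 160)
total cost = 286

Minimum cost for 24 units: 286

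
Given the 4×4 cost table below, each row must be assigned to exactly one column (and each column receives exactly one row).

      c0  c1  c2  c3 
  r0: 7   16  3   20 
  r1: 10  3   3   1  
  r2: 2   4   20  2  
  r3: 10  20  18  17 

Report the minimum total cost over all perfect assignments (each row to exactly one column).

one of 2 optimal assignments: row0→col2 (cost 3), row1→col1 (cost 3), row2→col3 (cost 2), row3→col0 (cost 10)
total = 3 + 3 + 2 + 10 = 18

Minimum assignment cost: 18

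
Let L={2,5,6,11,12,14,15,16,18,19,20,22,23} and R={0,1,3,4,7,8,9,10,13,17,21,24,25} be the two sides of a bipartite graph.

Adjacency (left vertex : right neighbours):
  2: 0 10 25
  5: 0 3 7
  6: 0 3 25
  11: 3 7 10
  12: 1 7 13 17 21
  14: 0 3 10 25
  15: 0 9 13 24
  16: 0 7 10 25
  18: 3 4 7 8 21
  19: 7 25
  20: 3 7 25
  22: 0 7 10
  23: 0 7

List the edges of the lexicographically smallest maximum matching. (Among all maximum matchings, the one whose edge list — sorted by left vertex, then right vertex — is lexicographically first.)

|M| = 8 (so the lex-smallest maximum matching has 8 edges)
process left vertices in ascending order; for each, take the smallest-labelled available neighbour that still permits 8 edges overall, or leave it unmatched if none does
lex-smallest matching: {2-0, 5-3, 6-25, 11-7, 12-1, 14-10, 15-9, 18-4}

Lex-smallest maximum matching: {(2,0), (5,3), (6,25), (11,7), (12,1), (14,10), (15,9), (18,4)}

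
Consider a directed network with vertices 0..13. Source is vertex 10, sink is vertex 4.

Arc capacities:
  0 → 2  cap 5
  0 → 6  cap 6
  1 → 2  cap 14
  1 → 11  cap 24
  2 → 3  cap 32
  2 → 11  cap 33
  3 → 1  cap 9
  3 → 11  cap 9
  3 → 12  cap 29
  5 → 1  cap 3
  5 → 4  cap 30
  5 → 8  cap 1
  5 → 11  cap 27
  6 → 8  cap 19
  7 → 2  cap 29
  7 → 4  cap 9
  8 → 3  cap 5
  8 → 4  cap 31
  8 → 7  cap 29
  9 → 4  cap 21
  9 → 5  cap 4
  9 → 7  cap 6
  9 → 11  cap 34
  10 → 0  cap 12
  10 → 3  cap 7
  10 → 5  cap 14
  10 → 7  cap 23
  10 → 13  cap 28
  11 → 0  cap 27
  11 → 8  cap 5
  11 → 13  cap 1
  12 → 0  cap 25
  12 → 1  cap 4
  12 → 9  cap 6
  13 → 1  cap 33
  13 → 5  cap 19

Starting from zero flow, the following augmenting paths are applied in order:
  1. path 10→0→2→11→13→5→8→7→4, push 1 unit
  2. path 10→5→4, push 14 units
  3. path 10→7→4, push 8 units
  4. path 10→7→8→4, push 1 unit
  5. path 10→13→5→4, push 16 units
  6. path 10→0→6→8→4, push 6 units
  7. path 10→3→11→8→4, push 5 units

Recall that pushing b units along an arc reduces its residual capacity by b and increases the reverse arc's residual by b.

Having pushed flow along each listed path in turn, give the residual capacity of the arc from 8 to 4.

after path 1 (10→0→2→11→13→5→8→7→4, push 1): res(8,4)=31
after path 2 (10→5→4, push 14): res(8,4)=31
after path 3 (10→7→4, push 8): res(8,4)=31
after path 4 (10→7→8→4, push 1): res(8,4)=30
after path 5 (10→13→5→4, push 16): res(8,4)=30
after path 6 (10→0→6→8→4, push 6): res(8,4)=24
after path 7 (10→3→11→8→4, push 5): res(8,4)=19

Residual capacity of (8,4): 19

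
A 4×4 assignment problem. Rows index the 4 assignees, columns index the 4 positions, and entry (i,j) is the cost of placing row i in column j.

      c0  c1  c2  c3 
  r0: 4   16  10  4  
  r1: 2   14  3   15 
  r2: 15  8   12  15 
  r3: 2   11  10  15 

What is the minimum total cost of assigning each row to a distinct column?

Minimum assignment cost: 17

optimal assignment: row0→col3 (cost 4), row1→col2 (cost 3), row2→col1 (cost 8), row3→col0 (cost 2)
total = 4 + 3 + 8 + 2 = 17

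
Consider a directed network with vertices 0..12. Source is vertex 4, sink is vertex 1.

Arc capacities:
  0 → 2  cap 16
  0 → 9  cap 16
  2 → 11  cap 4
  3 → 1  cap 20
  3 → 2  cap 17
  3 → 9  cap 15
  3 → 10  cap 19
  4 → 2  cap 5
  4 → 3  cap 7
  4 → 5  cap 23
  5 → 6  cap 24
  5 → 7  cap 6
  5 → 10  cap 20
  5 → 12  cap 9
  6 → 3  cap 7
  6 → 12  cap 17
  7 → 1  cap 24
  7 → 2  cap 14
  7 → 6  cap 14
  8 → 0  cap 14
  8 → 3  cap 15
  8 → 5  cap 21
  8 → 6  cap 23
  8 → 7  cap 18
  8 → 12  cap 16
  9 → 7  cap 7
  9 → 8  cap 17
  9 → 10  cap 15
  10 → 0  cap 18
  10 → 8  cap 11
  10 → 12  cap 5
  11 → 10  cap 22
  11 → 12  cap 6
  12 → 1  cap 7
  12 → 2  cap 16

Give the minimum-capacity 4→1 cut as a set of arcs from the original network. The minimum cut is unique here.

augment #1: 4→3→1 push 7
augment #2: 4→5→7→1 push 6
augment #3: 4→5→12→1 push 7
augment #4: 4→5→6→3→1 push 7
augment #5: 4→5→10→8→3→1 push 3
augment #6: 4→2→11→10→8→3→1 push 3
augment #7: 4→2→11→10→8→7→1 push 1
max flow = 34; residual-reachable set from 4 gives S-side
cut edges (S→T): {(2,11), (4,3), (4,5)} total cap 34

Min-cut arcs: {(2,11), (4,3), (4,5)} (total capacity 34)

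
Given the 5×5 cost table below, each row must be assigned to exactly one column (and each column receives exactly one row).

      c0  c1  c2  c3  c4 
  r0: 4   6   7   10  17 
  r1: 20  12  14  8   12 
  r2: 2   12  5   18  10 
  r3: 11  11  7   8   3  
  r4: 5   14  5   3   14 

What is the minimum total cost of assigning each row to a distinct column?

Minimum assignment cost: 24

optimal assignment: row0→col1 (cost 6), row1→col3 (cost 8), row2→col0 (cost 2), row3→col4 (cost 3), row4→col2 (cost 5)
total = 6 + 8 + 2 + 3 + 5 = 24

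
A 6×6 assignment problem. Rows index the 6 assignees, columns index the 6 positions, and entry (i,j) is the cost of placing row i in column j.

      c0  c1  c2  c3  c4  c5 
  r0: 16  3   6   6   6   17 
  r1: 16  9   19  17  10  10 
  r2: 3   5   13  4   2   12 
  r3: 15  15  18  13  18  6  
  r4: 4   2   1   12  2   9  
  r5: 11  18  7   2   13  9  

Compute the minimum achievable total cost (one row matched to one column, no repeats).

optimal assignment: row0→col1 (cost 3), row1→col4 (cost 10), row2→col0 (cost 3), row3→col5 (cost 6), row4→col2 (cost 1), row5→col3 (cost 2)
total = 3 + 10 + 3 + 6 + 1 + 2 = 25

Minimum assignment cost: 25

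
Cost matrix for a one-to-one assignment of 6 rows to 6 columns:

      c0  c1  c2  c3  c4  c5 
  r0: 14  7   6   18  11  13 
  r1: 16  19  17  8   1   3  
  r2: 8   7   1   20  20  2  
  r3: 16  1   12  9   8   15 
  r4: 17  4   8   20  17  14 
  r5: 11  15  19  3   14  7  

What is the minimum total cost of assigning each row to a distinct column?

optimal assignment: row0→col0 (cost 14), row1→col4 (cost 1), row2→col5 (cost 2), row3→col1 (cost 1), row4→col2 (cost 8), row5→col3 (cost 3)
total = 14 + 1 + 2 + 1 + 8 + 3 = 29

Minimum assignment cost: 29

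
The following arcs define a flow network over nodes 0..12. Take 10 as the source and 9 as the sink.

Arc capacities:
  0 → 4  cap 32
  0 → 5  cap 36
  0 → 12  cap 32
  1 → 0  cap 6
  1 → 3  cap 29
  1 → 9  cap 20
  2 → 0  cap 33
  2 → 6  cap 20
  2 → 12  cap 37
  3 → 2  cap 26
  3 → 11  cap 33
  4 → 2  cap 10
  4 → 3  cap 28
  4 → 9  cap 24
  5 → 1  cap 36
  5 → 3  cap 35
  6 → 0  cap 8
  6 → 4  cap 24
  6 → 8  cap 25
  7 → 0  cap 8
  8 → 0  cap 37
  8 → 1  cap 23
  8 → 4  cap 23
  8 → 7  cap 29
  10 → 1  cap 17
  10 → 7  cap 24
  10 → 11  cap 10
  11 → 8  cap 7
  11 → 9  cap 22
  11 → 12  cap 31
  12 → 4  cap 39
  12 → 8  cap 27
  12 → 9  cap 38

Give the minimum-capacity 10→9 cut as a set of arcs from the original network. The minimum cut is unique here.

Min-cut arcs: {(7,0), (10,1), (10,11)} (total capacity 35)

augment #1: 10→1→9 push 17
augment #2: 10→11→9 push 10
augment #3: 10→7→0→4→9 push 8
max flow = 35; residual-reachable set from 10 gives S-side
cut edges (S→T): {(7,0), (10,1), (10,11)} total cap 35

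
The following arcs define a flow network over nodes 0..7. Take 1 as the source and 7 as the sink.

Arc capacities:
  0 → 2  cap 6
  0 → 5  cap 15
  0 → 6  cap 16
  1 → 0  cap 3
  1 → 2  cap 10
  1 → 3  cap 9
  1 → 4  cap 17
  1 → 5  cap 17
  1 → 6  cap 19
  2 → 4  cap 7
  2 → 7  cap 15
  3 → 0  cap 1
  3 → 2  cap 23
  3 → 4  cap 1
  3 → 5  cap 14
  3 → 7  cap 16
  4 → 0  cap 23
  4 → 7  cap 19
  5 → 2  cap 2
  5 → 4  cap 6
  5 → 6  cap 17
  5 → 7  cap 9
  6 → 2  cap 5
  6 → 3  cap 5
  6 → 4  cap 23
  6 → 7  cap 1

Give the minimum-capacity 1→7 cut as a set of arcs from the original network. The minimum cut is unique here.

Min-cut arcs: {(1,3), (2,7), (4,7), (5,7), (6,3), (6,7)} (total capacity 58)

augment #1: 1→2→7 push 10
augment #2: 1→3→7 push 9
augment #3: 1→4→7 push 17
augment #4: 1→5→7 push 9
augment #5: 1→6→7 push 1
augment #6: 1→0→2→7 push 3
augment #7: 1→5→2→7 push 2
augment #8: 1→5→4→7 push 2
augment #9: 1→6→3→7 push 5
max flow = 58; residual-reachable set from 1 gives S-side
cut edges (S→T): {(1,3), (2,7), (4,7), (5,7), (6,3), (6,7)} total cap 58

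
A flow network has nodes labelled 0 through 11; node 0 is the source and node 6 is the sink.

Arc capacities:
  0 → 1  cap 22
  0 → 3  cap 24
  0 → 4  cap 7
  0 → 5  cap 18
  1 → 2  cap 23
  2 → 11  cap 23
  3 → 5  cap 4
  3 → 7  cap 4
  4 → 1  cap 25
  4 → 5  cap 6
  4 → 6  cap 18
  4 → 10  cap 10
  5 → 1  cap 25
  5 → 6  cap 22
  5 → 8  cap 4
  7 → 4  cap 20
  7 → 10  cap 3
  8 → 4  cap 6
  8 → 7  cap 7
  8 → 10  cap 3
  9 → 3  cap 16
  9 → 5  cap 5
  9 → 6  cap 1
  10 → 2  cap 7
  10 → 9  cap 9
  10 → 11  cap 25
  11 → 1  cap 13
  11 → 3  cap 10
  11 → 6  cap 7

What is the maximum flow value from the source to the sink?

Maximum flow value: 40

augment #1: 0→4→6 bottleneck 7, total now 7
augment #2: 0→5→6 bottleneck 18, total now 25
augment #3: 0→3→5→6 bottleneck 4, total now 29
augment #4: 0→1→2→11→6 bottleneck 7, total now 36
augment #5: 0→3→7→4→6 bottleneck 4, total now 40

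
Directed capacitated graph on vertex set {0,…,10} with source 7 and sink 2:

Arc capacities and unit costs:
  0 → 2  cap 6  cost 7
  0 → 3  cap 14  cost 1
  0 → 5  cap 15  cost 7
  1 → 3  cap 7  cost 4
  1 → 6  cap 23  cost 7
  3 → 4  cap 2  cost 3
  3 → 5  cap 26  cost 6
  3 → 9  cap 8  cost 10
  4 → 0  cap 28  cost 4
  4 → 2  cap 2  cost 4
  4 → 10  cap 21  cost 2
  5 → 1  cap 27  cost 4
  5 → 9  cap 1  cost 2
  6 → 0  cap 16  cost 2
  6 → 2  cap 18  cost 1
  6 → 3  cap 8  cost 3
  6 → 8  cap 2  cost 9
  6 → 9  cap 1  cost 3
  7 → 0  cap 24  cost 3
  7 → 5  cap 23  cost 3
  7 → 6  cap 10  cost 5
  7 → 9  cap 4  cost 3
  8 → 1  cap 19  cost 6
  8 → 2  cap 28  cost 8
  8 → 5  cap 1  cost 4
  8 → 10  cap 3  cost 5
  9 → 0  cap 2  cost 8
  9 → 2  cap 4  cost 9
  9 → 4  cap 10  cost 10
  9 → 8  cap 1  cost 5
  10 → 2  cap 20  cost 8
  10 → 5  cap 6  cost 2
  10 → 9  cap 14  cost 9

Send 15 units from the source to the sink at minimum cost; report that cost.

shortest-cost path #1: 7→6→2 push 10 @ unit cost 6 (adds 60)
shortest-cost path #2: 7→0→2 push 5 @ unit cost 10 (adds 50)
total cost = 110

Minimum cost for 15 units: 110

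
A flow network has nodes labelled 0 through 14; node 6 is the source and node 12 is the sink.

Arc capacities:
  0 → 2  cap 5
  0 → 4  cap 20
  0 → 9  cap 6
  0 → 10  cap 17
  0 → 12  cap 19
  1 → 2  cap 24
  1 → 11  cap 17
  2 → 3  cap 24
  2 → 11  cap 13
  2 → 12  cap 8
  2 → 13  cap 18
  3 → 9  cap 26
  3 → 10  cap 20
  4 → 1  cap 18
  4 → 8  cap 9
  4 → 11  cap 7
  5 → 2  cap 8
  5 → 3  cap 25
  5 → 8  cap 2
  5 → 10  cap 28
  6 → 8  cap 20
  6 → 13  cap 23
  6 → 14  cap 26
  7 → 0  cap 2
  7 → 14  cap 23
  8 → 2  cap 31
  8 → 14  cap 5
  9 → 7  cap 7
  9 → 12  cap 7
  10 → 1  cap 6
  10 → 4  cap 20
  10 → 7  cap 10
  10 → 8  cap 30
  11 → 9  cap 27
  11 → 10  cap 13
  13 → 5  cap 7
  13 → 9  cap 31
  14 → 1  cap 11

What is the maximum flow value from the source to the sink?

augment #1: 6→8→2→12 bottleneck 8, total now 8
augment #2: 6→13→9→12 bottleneck 7, total now 15
augment #3: 6→13→9→7→0→12 bottleneck 2, total now 17

Maximum flow value: 17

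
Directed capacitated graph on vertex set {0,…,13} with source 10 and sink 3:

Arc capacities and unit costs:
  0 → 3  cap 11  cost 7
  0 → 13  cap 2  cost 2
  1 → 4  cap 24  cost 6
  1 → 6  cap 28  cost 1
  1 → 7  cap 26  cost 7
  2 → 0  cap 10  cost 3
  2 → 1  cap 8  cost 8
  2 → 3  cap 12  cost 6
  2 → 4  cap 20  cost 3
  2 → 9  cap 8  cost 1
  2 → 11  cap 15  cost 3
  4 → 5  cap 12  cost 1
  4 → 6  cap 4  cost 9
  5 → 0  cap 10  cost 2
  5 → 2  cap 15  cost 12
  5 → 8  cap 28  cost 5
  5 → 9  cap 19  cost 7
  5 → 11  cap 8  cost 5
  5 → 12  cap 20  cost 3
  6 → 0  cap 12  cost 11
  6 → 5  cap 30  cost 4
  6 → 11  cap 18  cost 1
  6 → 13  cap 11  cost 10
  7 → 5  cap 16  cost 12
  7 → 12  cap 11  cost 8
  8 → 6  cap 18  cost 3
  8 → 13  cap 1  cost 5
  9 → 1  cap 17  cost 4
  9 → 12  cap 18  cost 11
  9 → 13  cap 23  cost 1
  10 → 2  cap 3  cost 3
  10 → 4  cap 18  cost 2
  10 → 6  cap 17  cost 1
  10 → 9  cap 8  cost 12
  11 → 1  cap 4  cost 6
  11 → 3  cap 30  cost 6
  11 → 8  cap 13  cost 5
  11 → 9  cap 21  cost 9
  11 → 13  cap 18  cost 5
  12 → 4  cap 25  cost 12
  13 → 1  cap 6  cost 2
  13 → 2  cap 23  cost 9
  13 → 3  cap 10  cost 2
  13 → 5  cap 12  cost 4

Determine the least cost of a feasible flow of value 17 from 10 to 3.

shortest-cost path #1: 10→2→9→13→3 push 3 @ unit cost 7 (adds 21)
shortest-cost path #2: 10→6→11→3 push 14 @ unit cost 8 (adds 112)
total cost = 133

Minimum cost for 17 units: 133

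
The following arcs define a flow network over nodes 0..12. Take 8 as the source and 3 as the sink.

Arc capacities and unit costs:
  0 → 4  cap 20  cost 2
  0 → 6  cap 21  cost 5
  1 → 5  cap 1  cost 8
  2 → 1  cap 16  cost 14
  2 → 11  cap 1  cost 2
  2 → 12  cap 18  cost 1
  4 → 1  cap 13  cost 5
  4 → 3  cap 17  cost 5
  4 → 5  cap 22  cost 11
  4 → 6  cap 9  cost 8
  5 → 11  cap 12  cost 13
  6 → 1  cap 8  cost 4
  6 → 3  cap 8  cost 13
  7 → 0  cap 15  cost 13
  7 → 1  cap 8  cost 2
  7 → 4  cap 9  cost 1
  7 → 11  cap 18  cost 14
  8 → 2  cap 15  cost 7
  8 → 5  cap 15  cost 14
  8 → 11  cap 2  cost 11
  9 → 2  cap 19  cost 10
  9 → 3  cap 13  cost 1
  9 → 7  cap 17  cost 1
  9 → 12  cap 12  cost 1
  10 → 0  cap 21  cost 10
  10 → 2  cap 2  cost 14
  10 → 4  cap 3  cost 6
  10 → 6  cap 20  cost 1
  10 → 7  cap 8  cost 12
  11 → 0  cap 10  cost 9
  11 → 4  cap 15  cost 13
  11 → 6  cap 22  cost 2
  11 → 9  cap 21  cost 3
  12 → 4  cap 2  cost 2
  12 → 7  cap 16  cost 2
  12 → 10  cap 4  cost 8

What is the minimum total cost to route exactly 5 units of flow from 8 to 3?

shortest-cost path #1: 8→2→11→9→3 push 1 @ unit cost 13 (adds 13)
shortest-cost path #2: 8→11→9→3 push 2 @ unit cost 15 (adds 30)
shortest-cost path #3: 8→2→12→4→3 push 2 @ unit cost 15 (adds 30)
total cost = 73

Minimum cost for 5 units: 73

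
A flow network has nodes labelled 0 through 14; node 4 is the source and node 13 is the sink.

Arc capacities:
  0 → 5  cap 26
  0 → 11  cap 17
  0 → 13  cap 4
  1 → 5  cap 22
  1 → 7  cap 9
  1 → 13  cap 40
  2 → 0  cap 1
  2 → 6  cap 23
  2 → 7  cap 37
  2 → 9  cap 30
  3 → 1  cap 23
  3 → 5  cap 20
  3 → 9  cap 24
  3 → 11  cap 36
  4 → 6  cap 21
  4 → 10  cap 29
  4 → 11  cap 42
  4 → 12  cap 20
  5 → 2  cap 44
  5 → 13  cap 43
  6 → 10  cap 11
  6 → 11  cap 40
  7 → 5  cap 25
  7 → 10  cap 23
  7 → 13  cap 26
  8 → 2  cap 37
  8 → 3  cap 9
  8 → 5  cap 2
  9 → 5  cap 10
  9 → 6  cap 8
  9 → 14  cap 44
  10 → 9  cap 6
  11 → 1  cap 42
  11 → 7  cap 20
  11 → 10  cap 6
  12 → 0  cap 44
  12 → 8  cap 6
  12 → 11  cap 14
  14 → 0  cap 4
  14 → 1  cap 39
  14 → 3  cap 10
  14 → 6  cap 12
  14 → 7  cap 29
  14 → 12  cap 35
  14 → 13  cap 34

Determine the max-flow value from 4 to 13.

augment #1: 4→11→1→13 bottleneck 40, total now 40
augment #2: 4→11→7→13 bottleneck 2, total now 42
augment #3: 4→12→0→13 bottleneck 4, total now 46
augment #4: 4→6→11→7→13 bottleneck 18, total now 64
augment #5: 4→10→9→5→13 bottleneck 6, total now 70
augment #6: 4→12→0→5→13 bottleneck 16, total now 86
augment #7: 4→6→11→1→5→13 bottleneck 2, total now 88

Maximum flow value: 88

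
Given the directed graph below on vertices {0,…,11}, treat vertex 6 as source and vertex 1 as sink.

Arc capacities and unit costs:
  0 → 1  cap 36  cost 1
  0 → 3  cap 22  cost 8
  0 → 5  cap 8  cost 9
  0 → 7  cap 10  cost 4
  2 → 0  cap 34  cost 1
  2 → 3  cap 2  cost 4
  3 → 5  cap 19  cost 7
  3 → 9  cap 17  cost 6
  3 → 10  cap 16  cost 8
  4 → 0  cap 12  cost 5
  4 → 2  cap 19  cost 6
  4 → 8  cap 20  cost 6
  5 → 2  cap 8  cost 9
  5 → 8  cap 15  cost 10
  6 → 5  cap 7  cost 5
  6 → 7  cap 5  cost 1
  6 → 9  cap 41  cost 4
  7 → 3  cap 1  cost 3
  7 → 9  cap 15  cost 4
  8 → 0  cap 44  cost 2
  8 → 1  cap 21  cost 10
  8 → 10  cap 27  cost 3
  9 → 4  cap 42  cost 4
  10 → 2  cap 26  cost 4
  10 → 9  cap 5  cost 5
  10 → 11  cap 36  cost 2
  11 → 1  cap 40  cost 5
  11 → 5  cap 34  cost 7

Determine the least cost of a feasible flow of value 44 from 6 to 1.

shortest-cost path #1: 6→9→4→0→1 push 12 @ unit cost 14 (adds 168)
shortest-cost path #2: 6→9→4→2→0→1 push 19 @ unit cost 16 (adds 304)
shortest-cost path #3: 6→5→2→0→1 push 5 @ unit cost 16 (adds 80)
shortest-cost path #4: 6→7→3→10→11→1 push 1 @ unit cost 19 (adds 19)
shortest-cost path #5: 6→9→4→8→1 push 7 @ unit cost 24 (adds 168)
total cost = 739

Minimum cost for 44 units: 739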